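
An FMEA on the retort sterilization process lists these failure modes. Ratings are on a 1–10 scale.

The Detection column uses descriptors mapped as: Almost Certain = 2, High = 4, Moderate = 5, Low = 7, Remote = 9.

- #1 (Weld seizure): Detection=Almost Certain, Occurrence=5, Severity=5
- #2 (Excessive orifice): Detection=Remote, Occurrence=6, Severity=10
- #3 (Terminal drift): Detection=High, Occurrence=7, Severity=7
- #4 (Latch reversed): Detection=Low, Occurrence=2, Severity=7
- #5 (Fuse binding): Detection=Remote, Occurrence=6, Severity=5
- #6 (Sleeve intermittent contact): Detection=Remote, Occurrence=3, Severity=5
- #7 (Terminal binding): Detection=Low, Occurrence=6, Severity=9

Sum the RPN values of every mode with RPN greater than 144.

RPN = Severity × Occurrence × Detection:
  #1: 5 × 5 × 2 = 50
  #2: 10 × 6 × 9 = 540
  #3: 7 × 7 × 4 = 196
  #4: 7 × 2 × 7 = 98
  #5: 5 × 6 × 9 = 270
  #6: 5 × 3 × 9 = 135
  #7: 9 × 6 × 7 = 378
RPN > 144: #2 (540), #3 (196), #5 (270), #7 (378).
Sum: 540 + 196 + 270 + 378 = 1384.

1384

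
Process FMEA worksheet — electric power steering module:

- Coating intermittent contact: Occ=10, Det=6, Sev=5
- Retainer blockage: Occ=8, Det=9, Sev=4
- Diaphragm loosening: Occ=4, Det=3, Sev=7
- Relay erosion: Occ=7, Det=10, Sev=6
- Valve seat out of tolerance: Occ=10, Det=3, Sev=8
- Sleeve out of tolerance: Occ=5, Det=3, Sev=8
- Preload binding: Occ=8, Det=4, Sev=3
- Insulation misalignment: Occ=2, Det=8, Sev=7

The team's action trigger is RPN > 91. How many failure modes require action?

7

RPN = Severity × Occurrence × Detection:
  Coating intermittent contact: 5 × 10 × 6 = 300
  Retainer blockage: 4 × 8 × 9 = 288
  Diaphragm loosening: 7 × 4 × 3 = 84
  Relay erosion: 6 × 7 × 10 = 420
  Valve seat out of tolerance: 8 × 10 × 3 = 240
  Sleeve out of tolerance: 8 × 5 × 3 = 120
  Preload binding: 3 × 8 × 4 = 96
  Insulation misalignment: 7 × 2 × 8 = 112
Modes with RPN > 91: Coating intermittent contact (300), Retainer blockage (288), Relay erosion (420), Valve seat out of tolerance (240), Sleeve out of tolerance (120), Preload binding (96), Insulation misalignment (112) → 7.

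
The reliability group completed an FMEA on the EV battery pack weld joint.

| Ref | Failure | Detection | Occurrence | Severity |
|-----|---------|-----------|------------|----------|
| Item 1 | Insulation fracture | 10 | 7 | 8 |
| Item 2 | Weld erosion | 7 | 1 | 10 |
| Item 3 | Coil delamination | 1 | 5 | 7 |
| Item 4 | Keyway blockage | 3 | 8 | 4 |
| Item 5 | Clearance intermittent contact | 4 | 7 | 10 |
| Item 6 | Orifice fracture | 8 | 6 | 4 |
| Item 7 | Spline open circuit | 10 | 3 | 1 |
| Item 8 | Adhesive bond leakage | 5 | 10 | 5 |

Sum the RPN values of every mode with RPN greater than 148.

RPN = Severity × Occurrence × Detection:
  Item 1: 8 × 7 × 10 = 560
  Item 2: 10 × 1 × 7 = 70
  Item 3: 7 × 5 × 1 = 35
  Item 4: 4 × 8 × 3 = 96
  Item 5: 10 × 7 × 4 = 280
  Item 6: 4 × 6 × 8 = 192
  Item 7: 1 × 3 × 10 = 30
  Item 8: 5 × 10 × 5 = 250
RPN > 148: Item 1 (560), Item 5 (280), Item 6 (192), Item 8 (250).
Sum: 560 + 280 + 192 + 250 = 1282.

1282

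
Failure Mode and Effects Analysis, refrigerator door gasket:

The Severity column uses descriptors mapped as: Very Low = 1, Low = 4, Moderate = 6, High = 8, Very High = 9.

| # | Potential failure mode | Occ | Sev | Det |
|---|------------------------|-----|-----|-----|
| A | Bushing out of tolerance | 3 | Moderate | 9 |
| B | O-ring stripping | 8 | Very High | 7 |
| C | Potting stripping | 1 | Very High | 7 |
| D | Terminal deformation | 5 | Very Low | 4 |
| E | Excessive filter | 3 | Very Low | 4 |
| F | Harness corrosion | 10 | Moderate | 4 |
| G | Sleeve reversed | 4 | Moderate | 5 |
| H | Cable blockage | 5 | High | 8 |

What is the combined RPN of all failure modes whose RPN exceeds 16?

1429

RPN = Severity × Occurrence × Detection:
  A: 6 × 3 × 9 = 162
  B: 9 × 8 × 7 = 504
  C: 9 × 1 × 7 = 63
  D: 1 × 5 × 4 = 20
  E: 1 × 3 × 4 = 12
  F: 6 × 10 × 4 = 240
  G: 6 × 4 × 5 = 120
  H: 8 × 5 × 8 = 320
RPN > 16: A (162), B (504), C (63), D (20), F (240), G (120), H (320).
Sum: 162 + 504 + 63 + 20 + 240 + 120 + 320 = 1429.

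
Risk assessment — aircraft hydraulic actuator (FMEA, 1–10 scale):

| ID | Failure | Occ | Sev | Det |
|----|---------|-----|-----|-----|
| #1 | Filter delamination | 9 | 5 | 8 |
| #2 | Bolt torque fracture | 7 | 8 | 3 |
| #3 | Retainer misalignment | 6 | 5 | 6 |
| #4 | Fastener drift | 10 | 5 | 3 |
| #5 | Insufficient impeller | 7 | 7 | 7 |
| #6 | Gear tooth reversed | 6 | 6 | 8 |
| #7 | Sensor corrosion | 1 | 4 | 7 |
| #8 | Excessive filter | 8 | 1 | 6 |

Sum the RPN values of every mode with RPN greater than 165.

RPN = Severity × Occurrence × Detection:
  #1: 5 × 9 × 8 = 360
  #2: 8 × 7 × 3 = 168
  #3: 5 × 6 × 6 = 180
  #4: 5 × 10 × 3 = 150
  #5: 7 × 7 × 7 = 343
  #6: 6 × 6 × 8 = 288
  #7: 4 × 1 × 7 = 28
  #8: 1 × 8 × 6 = 48
RPN > 165: #1 (360), #2 (168), #3 (180), #5 (343), #6 (288).
Sum: 360 + 168 + 180 + 343 + 288 = 1339.

1339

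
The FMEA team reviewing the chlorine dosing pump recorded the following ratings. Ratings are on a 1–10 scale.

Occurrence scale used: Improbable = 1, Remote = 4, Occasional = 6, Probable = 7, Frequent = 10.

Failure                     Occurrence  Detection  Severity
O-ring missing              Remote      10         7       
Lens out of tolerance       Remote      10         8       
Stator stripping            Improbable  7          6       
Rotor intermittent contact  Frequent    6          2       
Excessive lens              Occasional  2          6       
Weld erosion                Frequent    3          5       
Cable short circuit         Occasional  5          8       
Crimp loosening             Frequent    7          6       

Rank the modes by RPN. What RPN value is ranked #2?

RPN = Severity × Occurrence × Detection:
  O-ring missing: 7 × 4 × 10 = 280
  Lens out of tolerance: 8 × 4 × 10 = 320
  Stator stripping: 6 × 1 × 7 = 42
  Rotor intermittent contact: 2 × 10 × 6 = 120
  Excessive lens: 6 × 6 × 2 = 72
  Weld erosion: 5 × 10 × 3 = 150
  Cable short circuit: 8 × 6 × 5 = 240
  Crimp loosening: 6 × 10 × 7 = 420
Sorted descending: 420, 320, 280, 240, 150, 120, 72, 42.
The second-highest RPN is 320 (Lens out of tolerance).

320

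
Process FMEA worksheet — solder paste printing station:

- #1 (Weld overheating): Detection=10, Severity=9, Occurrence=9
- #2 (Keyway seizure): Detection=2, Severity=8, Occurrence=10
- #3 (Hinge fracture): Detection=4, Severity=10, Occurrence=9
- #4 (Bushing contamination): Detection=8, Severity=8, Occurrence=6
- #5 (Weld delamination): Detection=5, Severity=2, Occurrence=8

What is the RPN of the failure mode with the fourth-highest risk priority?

RPN = Severity × Occurrence × Detection:
  #1: 9 × 9 × 10 = 810
  #2: 8 × 10 × 2 = 160
  #3: 10 × 9 × 4 = 360
  #4: 8 × 6 × 8 = 384
  #5: 2 × 8 × 5 = 80
Sorted descending: 810, 384, 360, 160, 80.
The fourth-highest RPN is 160 (#2).

160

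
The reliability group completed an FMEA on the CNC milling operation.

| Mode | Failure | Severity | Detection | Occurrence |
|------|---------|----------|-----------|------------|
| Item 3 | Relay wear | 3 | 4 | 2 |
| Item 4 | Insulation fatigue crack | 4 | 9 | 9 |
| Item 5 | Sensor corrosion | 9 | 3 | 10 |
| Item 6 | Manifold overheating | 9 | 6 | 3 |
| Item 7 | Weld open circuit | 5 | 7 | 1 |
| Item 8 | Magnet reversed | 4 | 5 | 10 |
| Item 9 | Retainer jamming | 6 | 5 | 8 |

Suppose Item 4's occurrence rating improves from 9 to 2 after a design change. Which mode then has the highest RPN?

Item 5

RPN = Severity × Occurrence × Detection:
  Item 3: 3 × 2 × 4 = 24
  Item 4: 4 × 9 × 9 = 324
  Item 5: 9 × 10 × 3 = 270
  Item 6: 9 × 3 × 6 = 162
  Item 7: 5 × 1 × 7 = 35
  Item 8: 4 × 10 × 5 = 200
  Item 9: 6 × 8 × 5 = 240
After action: Item 4 → 4 × 2 × 9 = 72.
Revised RPNs: Item 5=270, Item 9=240, Item 8=200, Item 6=162, Item 4=72, Item 7=35, Item 3=24.
Highest is now Item 5 (270).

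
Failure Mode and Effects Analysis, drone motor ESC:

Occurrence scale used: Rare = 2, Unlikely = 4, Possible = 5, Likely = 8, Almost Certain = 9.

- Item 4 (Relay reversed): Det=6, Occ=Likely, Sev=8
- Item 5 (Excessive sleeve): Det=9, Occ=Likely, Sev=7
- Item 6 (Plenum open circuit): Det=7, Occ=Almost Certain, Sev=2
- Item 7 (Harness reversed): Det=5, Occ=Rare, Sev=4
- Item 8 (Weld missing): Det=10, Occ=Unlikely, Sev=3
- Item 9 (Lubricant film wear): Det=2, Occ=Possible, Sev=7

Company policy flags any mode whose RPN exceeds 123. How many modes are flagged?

RPN = Severity × Occurrence × Detection:
  Item 4: 8 × 8 × 6 = 384
  Item 5: 7 × 8 × 9 = 504
  Item 6: 2 × 9 × 7 = 126
  Item 7: 4 × 2 × 5 = 40
  Item 8: 3 × 4 × 10 = 120
  Item 9: 7 × 5 × 2 = 70
Modes with RPN > 123: Item 4 (384), Item 5 (504), Item 6 (126) → 3.

3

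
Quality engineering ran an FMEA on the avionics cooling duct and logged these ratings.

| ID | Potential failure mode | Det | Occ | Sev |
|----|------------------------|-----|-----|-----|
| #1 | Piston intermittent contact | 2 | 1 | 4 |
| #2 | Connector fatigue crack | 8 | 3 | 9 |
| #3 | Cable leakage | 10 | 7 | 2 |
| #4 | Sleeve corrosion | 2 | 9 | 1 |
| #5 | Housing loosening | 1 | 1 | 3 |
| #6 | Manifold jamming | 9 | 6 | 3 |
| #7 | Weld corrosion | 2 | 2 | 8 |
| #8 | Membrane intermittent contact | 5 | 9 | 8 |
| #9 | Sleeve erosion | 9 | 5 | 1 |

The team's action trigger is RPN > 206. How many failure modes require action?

RPN = Severity × Occurrence × Detection:
  #1: 4 × 1 × 2 = 8
  #2: 9 × 3 × 8 = 216
  #3: 2 × 7 × 10 = 140
  #4: 1 × 9 × 2 = 18
  #5: 3 × 1 × 1 = 3
  #6: 3 × 6 × 9 = 162
  #7: 8 × 2 × 2 = 32
  #8: 8 × 9 × 5 = 360
  #9: 1 × 5 × 9 = 45
Modes with RPN > 206: #2 (216), #8 (360) → 2.

2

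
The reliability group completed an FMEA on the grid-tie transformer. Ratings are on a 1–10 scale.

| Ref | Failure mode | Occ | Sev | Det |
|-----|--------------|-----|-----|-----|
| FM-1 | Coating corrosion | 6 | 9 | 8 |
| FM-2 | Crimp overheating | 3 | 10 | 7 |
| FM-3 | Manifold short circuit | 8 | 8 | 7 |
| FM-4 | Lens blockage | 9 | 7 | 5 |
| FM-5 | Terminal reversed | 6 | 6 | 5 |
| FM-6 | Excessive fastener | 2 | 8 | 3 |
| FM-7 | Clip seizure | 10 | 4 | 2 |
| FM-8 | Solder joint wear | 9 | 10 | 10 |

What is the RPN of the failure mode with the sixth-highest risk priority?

180

RPN = Severity × Occurrence × Detection:
  FM-1: 9 × 6 × 8 = 432
  FM-2: 10 × 3 × 7 = 210
  FM-3: 8 × 8 × 7 = 448
  FM-4: 7 × 9 × 5 = 315
  FM-5: 6 × 6 × 5 = 180
  FM-6: 8 × 2 × 3 = 48
  FM-7: 4 × 10 × 2 = 80
  FM-8: 10 × 9 × 10 = 900
Sorted descending: 900, 448, 432, 315, 210, 180, 80, 48.
The sixth-highest RPN is 180 (FM-5).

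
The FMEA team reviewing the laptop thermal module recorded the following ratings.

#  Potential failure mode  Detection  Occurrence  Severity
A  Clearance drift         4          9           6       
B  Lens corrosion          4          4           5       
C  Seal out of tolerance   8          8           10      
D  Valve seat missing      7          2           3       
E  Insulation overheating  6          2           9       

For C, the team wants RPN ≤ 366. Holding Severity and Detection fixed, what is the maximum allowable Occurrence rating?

4

C: S=10, O=8, D=8 → current RPN = 640.
Fixed product = 80. Need 80 × O ≤ 366, so O ≤ 366/80 = 4.58.
Maximum integer Occurrence rating = 4 (gives RPN 320; O=5 would give 400 > 366).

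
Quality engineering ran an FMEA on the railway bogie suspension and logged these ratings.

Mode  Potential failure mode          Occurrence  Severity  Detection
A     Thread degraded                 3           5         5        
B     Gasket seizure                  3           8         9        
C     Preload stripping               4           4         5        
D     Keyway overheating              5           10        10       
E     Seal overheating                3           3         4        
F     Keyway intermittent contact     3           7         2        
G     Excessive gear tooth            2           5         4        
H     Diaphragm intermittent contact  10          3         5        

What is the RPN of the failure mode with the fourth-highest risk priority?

80

RPN = Severity × Occurrence × Detection:
  A: 5 × 3 × 5 = 75
  B: 8 × 3 × 9 = 216
  C: 4 × 4 × 5 = 80
  D: 10 × 5 × 10 = 500
  E: 3 × 3 × 4 = 36
  F: 7 × 3 × 2 = 42
  G: 5 × 2 × 4 = 40
  H: 3 × 10 × 5 = 150
Sorted descending: 500, 216, 150, 80, 75, 42, 40, 36.
The fourth-highest RPN is 80 (C).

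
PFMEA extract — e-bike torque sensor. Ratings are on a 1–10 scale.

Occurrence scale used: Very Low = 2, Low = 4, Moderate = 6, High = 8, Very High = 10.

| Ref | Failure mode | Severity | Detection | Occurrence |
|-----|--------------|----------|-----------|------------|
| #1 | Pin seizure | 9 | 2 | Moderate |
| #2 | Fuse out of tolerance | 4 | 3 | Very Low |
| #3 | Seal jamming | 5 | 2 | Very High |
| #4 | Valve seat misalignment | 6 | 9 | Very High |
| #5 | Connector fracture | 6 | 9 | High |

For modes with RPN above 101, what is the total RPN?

RPN = Severity × Occurrence × Detection:
  #1: 9 × 6 × 2 = 108
  #2: 4 × 2 × 3 = 24
  #3: 5 × 10 × 2 = 100
  #4: 6 × 10 × 9 = 540
  #5: 6 × 8 × 9 = 432
RPN > 101: #1 (108), #4 (540), #5 (432).
Sum: 108 + 540 + 432 = 1080.

1080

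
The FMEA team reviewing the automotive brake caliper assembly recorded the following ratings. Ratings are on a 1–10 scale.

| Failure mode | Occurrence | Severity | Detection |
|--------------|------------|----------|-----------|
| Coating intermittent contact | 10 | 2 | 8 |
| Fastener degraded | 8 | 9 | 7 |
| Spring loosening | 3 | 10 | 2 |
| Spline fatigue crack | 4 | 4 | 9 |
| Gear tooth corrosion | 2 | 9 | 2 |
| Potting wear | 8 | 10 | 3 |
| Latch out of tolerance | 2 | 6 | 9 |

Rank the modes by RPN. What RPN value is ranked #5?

108

RPN = Severity × Occurrence × Detection:
  Coating intermittent contact: 2 × 10 × 8 = 160
  Fastener degraded: 9 × 8 × 7 = 504
  Spring loosening: 10 × 3 × 2 = 60
  Spline fatigue crack: 4 × 4 × 9 = 144
  Gear tooth corrosion: 9 × 2 × 2 = 36
  Potting wear: 10 × 8 × 3 = 240
  Latch out of tolerance: 6 × 2 × 9 = 108
Sorted descending: 504, 240, 160, 144, 108, 60, 36.
The fifth-highest RPN is 108 (Latch out of tolerance).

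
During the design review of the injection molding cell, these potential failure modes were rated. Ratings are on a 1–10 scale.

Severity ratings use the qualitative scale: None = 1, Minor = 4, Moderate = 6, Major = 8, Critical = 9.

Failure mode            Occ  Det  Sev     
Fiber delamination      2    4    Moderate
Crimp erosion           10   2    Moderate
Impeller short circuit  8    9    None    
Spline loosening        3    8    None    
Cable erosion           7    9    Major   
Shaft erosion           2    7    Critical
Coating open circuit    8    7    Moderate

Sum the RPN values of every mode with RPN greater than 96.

1086

RPN = Severity × Occurrence × Detection:
  Fiber delamination: 6 × 2 × 4 = 48
  Crimp erosion: 6 × 10 × 2 = 120
  Impeller short circuit: 1 × 8 × 9 = 72
  Spline loosening: 1 × 3 × 8 = 24
  Cable erosion: 8 × 7 × 9 = 504
  Shaft erosion: 9 × 2 × 7 = 126
  Coating open circuit: 6 × 8 × 7 = 336
RPN > 96: Crimp erosion (120), Cable erosion (504), Shaft erosion (126), Coating open circuit (336).
Sum: 120 + 504 + 126 + 336 = 1086.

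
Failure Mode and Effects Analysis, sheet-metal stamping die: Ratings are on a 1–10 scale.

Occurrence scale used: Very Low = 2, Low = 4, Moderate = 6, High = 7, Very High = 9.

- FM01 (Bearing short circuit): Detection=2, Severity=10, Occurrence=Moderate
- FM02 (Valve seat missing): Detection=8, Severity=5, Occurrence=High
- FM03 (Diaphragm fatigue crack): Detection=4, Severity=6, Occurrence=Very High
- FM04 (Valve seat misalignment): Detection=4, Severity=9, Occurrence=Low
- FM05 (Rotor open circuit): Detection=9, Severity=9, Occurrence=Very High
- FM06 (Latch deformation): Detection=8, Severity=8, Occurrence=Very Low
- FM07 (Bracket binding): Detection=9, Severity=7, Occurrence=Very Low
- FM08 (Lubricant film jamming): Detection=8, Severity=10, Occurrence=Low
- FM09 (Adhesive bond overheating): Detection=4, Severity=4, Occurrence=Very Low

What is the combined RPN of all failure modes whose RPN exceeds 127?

1817

RPN = Severity × Occurrence × Detection:
  FM01: 10 × 6 × 2 = 120
  FM02: 5 × 7 × 8 = 280
  FM03: 6 × 9 × 4 = 216
  FM04: 9 × 4 × 4 = 144
  FM05: 9 × 9 × 9 = 729
  FM06: 8 × 2 × 8 = 128
  FM07: 7 × 2 × 9 = 126
  FM08: 10 × 4 × 8 = 320
  FM09: 4 × 2 × 4 = 32
RPN > 127: FM02 (280), FM03 (216), FM04 (144), FM05 (729), FM06 (128), FM08 (320).
Sum: 280 + 216 + 144 + 729 + 128 + 320 = 1817.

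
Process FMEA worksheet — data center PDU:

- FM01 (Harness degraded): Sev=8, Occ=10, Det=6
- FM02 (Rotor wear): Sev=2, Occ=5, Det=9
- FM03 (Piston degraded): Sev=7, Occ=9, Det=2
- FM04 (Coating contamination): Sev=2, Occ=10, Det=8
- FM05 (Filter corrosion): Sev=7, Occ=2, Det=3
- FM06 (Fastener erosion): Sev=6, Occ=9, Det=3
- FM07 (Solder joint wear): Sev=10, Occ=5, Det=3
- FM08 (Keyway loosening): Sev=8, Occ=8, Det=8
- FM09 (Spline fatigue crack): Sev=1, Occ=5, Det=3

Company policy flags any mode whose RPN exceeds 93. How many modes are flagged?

6

RPN = Severity × Occurrence × Detection:
  FM01: 8 × 10 × 6 = 480
  FM02: 2 × 5 × 9 = 90
  FM03: 7 × 9 × 2 = 126
  FM04: 2 × 10 × 8 = 160
  FM05: 7 × 2 × 3 = 42
  FM06: 6 × 9 × 3 = 162
  FM07: 10 × 5 × 3 = 150
  FM08: 8 × 8 × 8 = 512
  FM09: 1 × 5 × 3 = 15
Modes with RPN > 93: FM01 (480), FM03 (126), FM04 (160), FM06 (162), FM07 (150), FM08 (512) → 6.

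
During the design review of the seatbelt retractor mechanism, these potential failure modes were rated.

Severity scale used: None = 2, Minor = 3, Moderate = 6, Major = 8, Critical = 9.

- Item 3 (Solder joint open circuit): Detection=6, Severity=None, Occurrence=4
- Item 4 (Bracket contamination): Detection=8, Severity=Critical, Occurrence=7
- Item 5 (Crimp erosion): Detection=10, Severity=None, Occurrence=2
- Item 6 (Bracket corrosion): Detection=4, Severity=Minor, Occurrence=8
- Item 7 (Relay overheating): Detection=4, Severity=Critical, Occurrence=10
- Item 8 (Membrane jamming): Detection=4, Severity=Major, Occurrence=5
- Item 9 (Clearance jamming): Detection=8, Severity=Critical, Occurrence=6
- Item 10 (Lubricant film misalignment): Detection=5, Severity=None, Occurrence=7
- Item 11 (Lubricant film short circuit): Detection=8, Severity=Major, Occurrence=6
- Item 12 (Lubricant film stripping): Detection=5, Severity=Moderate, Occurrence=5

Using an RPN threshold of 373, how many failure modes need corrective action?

3

RPN = Severity × Occurrence × Detection:
  Item 3: 2 × 4 × 6 = 48
  Item 4: 9 × 7 × 8 = 504
  Item 5: 2 × 2 × 10 = 40
  Item 6: 3 × 8 × 4 = 96
  Item 7: 9 × 10 × 4 = 360
  Item 8: 8 × 5 × 4 = 160
  Item 9: 9 × 6 × 8 = 432
  Item 10: 2 × 7 × 5 = 70
  Item 11: 8 × 6 × 8 = 384
  Item 12: 6 × 5 × 5 = 150
Modes with RPN ≥ 373: Item 4 (504), Item 9 (432), Item 11 (384) → 3.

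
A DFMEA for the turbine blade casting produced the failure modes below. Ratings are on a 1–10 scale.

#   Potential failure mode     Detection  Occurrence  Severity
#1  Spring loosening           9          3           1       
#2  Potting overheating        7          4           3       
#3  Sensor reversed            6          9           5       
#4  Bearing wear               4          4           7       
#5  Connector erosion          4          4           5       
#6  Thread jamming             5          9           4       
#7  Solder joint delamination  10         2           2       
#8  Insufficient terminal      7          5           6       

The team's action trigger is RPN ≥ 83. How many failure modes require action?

RPN = Severity × Occurrence × Detection:
  #1: 1 × 3 × 9 = 27
  #2: 3 × 4 × 7 = 84
  #3: 5 × 9 × 6 = 270
  #4: 7 × 4 × 4 = 112
  #5: 5 × 4 × 4 = 80
  #6: 4 × 9 × 5 = 180
  #7: 2 × 2 × 10 = 40
  #8: 6 × 5 × 7 = 210
Modes with RPN ≥ 83: #2 (84), #3 (270), #4 (112), #6 (180), #8 (210) → 5.

5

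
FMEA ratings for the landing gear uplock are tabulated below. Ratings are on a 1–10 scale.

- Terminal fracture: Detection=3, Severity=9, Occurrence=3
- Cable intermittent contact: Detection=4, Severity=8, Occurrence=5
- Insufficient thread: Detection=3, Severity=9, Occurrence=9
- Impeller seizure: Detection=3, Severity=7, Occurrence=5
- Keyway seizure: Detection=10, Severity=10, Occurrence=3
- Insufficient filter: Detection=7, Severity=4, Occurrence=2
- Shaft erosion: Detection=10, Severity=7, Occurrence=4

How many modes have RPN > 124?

RPN = Severity × Occurrence × Detection:
  Terminal fracture: 9 × 3 × 3 = 81
  Cable intermittent contact: 8 × 5 × 4 = 160
  Insufficient thread: 9 × 9 × 3 = 243
  Impeller seizure: 7 × 5 × 3 = 105
  Keyway seizure: 10 × 3 × 10 = 300
  Insufficient filter: 4 × 2 × 7 = 56
  Shaft erosion: 7 × 4 × 10 = 280
Modes with RPN > 124: Cable intermittent contact (160), Insufficient thread (243), Keyway seizure (300), Shaft erosion (280) → 4.

4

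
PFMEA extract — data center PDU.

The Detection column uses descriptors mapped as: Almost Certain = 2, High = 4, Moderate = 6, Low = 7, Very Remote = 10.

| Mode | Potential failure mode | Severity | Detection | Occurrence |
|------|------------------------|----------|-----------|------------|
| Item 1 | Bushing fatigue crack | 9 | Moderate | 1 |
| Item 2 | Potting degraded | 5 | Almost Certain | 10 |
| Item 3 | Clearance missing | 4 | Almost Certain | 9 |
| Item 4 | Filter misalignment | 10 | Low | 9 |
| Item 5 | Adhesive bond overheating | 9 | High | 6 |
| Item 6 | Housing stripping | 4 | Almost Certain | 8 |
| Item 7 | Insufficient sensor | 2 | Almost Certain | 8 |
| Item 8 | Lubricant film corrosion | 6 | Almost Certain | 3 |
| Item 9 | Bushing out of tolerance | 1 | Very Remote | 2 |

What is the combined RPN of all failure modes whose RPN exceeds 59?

RPN = Severity × Occurrence × Detection:
  Item 1: 9 × 1 × 6 = 54
  Item 2: 5 × 10 × 2 = 100
  Item 3: 4 × 9 × 2 = 72
  Item 4: 10 × 9 × 7 = 630
  Item 5: 9 × 6 × 4 = 216
  Item 6: 4 × 8 × 2 = 64
  Item 7: 2 × 8 × 2 = 32
  Item 8: 6 × 3 × 2 = 36
  Item 9: 1 × 2 × 10 = 20
RPN > 59: Item 2 (100), Item 3 (72), Item 4 (630), Item 5 (216), Item 6 (64).
Sum: 100 + 72 + 630 + 216 + 64 = 1082.

1082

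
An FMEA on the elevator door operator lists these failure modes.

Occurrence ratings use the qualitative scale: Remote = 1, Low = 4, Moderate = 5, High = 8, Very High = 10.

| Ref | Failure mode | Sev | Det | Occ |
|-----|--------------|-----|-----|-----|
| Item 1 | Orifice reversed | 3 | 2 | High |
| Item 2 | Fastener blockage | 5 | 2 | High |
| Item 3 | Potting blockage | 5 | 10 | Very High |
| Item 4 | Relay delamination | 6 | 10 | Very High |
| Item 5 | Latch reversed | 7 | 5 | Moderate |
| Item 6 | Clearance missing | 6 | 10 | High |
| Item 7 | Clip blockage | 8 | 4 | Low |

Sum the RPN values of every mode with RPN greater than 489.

1100

RPN = Severity × Occurrence × Detection:
  Item 1: 3 × 8 × 2 = 48
  Item 2: 5 × 8 × 2 = 80
  Item 3: 5 × 10 × 10 = 500
  Item 4: 6 × 10 × 10 = 600
  Item 5: 7 × 5 × 5 = 175
  Item 6: 6 × 8 × 10 = 480
  Item 7: 8 × 4 × 4 = 128
RPN > 489: Item 3 (500), Item 4 (600).
Sum: 500 + 600 = 1100.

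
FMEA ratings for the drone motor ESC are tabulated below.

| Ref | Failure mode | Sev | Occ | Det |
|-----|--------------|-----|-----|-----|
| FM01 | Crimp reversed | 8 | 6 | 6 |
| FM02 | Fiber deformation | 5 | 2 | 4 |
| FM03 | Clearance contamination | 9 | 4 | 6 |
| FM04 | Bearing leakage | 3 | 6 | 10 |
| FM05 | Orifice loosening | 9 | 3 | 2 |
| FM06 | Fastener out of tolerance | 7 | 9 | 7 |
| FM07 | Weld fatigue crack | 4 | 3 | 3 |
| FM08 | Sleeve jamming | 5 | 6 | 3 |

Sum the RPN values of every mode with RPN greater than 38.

1309

RPN = Severity × Occurrence × Detection:
  FM01: 8 × 6 × 6 = 288
  FM02: 5 × 2 × 4 = 40
  FM03: 9 × 4 × 6 = 216
  FM04: 3 × 6 × 10 = 180
  FM05: 9 × 3 × 2 = 54
  FM06: 7 × 9 × 7 = 441
  FM07: 4 × 3 × 3 = 36
  FM08: 5 × 6 × 3 = 90
RPN > 38: FM01 (288), FM02 (40), FM03 (216), FM04 (180), FM05 (54), FM06 (441), FM08 (90).
Sum: 288 + 40 + 216 + 180 + 54 + 441 + 90 = 1309.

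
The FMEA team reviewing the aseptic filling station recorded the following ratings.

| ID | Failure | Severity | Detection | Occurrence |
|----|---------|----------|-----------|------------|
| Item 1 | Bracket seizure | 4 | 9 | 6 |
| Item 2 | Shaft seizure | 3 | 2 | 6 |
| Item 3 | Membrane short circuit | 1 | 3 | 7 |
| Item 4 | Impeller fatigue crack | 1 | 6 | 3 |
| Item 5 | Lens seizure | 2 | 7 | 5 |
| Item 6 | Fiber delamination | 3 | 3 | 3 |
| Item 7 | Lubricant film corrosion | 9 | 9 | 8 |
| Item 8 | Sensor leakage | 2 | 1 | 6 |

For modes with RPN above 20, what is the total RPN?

1018

RPN = Severity × Occurrence × Detection:
  Item 1: 4 × 6 × 9 = 216
  Item 2: 3 × 6 × 2 = 36
  Item 3: 1 × 7 × 3 = 21
  Item 4: 1 × 3 × 6 = 18
  Item 5: 2 × 5 × 7 = 70
  Item 6: 3 × 3 × 3 = 27
  Item 7: 9 × 8 × 9 = 648
  Item 8: 2 × 6 × 1 = 12
RPN > 20: Item 1 (216), Item 2 (36), Item 3 (21), Item 5 (70), Item 6 (27), Item 7 (648).
Sum: 216 + 36 + 21 + 70 + 27 + 648 = 1018.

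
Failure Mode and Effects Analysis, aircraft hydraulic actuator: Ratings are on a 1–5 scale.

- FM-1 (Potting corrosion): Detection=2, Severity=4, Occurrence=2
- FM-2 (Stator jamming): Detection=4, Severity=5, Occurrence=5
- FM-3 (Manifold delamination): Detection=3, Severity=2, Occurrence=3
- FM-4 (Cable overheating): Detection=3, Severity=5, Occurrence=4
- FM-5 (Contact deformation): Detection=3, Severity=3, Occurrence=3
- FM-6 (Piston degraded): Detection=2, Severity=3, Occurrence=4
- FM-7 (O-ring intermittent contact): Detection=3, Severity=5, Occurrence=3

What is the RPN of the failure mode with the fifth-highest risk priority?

RPN = Severity × Occurrence × Detection:
  FM-1: 4 × 2 × 2 = 16
  FM-2: 5 × 5 × 4 = 100
  FM-3: 2 × 3 × 3 = 18
  FM-4: 5 × 4 × 3 = 60
  FM-5: 3 × 3 × 3 = 27
  FM-6: 3 × 4 × 2 = 24
  FM-7: 5 × 3 × 3 = 45
Sorted descending: 100, 60, 45, 27, 24, 18, 16.
The fifth-highest RPN is 24 (FM-6).

24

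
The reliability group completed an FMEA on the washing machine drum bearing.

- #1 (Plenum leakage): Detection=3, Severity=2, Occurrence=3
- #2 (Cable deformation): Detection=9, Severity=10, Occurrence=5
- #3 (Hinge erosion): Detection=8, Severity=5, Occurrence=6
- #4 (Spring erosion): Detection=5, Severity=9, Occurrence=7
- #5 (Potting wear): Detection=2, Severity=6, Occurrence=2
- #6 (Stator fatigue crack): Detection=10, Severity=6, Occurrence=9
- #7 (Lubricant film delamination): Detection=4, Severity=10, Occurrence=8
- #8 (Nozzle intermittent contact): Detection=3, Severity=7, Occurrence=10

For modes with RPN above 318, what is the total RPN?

RPN = Severity × Occurrence × Detection:
  #1: 2 × 3 × 3 = 18
  #2: 10 × 5 × 9 = 450
  #3: 5 × 6 × 8 = 240
  #4: 9 × 7 × 5 = 315
  #5: 6 × 2 × 2 = 24
  #6: 6 × 9 × 10 = 540
  #7: 10 × 8 × 4 = 320
  #8: 7 × 10 × 3 = 210
RPN > 318: #2 (450), #6 (540), #7 (320).
Sum: 450 + 540 + 320 = 1310.

1310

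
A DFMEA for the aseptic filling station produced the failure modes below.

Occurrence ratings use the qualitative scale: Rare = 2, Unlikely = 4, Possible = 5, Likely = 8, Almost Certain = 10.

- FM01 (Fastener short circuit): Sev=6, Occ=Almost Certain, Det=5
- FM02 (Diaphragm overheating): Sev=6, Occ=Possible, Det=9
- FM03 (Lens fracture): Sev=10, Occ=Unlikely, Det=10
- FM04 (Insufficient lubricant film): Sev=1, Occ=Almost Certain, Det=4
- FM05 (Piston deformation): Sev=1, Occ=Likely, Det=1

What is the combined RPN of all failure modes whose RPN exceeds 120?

RPN = Severity × Occurrence × Detection:
  FM01: 6 × 10 × 5 = 300
  FM02: 6 × 5 × 9 = 270
  FM03: 10 × 4 × 10 = 400
  FM04: 1 × 10 × 4 = 40
  FM05: 1 × 8 × 1 = 8
RPN > 120: FM01 (300), FM02 (270), FM03 (400).
Sum: 300 + 270 + 400 = 970.

970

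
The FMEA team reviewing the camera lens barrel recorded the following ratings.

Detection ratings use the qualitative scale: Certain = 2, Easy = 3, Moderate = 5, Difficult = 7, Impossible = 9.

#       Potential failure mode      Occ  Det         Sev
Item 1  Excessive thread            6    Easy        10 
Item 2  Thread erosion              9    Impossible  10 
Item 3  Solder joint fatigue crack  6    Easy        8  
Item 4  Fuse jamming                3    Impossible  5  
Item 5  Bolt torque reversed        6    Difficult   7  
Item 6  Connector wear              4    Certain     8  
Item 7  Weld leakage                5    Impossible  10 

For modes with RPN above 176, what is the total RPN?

RPN = Severity × Occurrence × Detection:
  Item 1: 10 × 6 × 3 = 180
  Item 2: 10 × 9 × 9 = 810
  Item 3: 8 × 6 × 3 = 144
  Item 4: 5 × 3 × 9 = 135
  Item 5: 7 × 6 × 7 = 294
  Item 6: 8 × 4 × 2 = 64
  Item 7: 10 × 5 × 9 = 450
RPN > 176: Item 1 (180), Item 2 (810), Item 5 (294), Item 7 (450).
Sum: 180 + 810 + 294 + 450 = 1734.

1734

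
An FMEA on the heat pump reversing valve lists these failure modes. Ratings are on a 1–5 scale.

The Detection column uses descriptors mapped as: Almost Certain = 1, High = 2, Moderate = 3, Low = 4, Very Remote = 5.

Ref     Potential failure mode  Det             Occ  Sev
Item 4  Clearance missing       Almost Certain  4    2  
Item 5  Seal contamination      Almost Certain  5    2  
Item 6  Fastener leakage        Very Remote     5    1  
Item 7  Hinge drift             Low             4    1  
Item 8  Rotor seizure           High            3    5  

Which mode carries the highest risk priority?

RPN = Severity × Occurrence × Detection:
  Item 4: 2 × 4 × 1 = 8
  Item 5: 2 × 5 × 1 = 10
  Item 6: 1 × 5 × 5 = 25
  Item 7: 1 × 4 × 4 = 16
  Item 8: 5 × 3 × 2 = 30
Highest RPN is 30 → Item 8.

Item 8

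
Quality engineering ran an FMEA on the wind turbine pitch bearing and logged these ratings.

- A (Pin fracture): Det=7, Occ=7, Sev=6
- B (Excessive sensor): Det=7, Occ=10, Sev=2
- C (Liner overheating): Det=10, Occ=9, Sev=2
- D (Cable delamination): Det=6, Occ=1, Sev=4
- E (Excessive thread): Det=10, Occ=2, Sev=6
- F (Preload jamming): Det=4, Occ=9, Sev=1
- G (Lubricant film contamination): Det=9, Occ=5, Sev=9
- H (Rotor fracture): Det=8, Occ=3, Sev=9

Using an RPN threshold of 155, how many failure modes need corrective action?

4

RPN = Severity × Occurrence × Detection:
  A: 6 × 7 × 7 = 294
  B: 2 × 10 × 7 = 140
  C: 2 × 9 × 10 = 180
  D: 4 × 1 × 6 = 24
  E: 6 × 2 × 10 = 120
  F: 1 × 9 × 4 = 36
  G: 9 × 5 × 9 = 405
  H: 9 × 3 × 8 = 216
Modes with RPN ≥ 155: A (294), C (180), G (405), H (216) → 4.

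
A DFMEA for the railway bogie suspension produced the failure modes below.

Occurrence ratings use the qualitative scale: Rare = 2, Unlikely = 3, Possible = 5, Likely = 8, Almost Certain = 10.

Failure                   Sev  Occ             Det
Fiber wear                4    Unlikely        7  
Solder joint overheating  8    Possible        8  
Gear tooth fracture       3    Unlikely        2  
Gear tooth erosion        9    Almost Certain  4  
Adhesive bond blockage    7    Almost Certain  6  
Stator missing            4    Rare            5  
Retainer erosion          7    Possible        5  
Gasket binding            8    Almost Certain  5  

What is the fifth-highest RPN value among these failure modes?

175

RPN = Severity × Occurrence × Detection:
  Fiber wear: 4 × 3 × 7 = 84
  Solder joint overheating: 8 × 5 × 8 = 320
  Gear tooth fracture: 3 × 3 × 2 = 18
  Gear tooth erosion: 9 × 10 × 4 = 360
  Adhesive bond blockage: 7 × 10 × 6 = 420
  Stator missing: 4 × 2 × 5 = 40
  Retainer erosion: 7 × 5 × 5 = 175
  Gasket binding: 8 × 10 × 5 = 400
Sorted descending: 420, 400, 360, 320, 175, 84, 40, 18.
The fifth-highest RPN is 175 (Retainer erosion).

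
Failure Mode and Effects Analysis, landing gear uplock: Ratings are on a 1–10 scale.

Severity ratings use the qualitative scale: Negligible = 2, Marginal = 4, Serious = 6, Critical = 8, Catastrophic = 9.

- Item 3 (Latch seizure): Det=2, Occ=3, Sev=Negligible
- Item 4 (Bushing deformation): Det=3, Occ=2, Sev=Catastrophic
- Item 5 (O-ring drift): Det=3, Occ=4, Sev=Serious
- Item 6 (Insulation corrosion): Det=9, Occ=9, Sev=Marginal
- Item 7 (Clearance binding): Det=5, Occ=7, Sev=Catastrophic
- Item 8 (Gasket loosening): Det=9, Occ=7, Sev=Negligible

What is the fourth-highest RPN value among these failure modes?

72

RPN = Severity × Occurrence × Detection:
  Item 3: 2 × 3 × 2 = 12
  Item 4: 9 × 2 × 3 = 54
  Item 5: 6 × 4 × 3 = 72
  Item 6: 4 × 9 × 9 = 324
  Item 7: 9 × 7 × 5 = 315
  Item 8: 2 × 7 × 9 = 126
Sorted descending: 324, 315, 126, 72, 54, 12.
The fourth-highest RPN is 72 (Item 5).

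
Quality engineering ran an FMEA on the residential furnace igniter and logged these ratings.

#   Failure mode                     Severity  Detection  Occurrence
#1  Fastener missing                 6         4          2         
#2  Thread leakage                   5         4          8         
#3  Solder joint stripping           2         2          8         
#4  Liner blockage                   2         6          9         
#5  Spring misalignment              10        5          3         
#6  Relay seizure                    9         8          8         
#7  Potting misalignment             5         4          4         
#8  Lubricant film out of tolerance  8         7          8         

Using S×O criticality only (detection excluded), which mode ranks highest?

Criticality = Severity × Occurrence:
  #1: 6 × 2 = 12
  #2: 5 × 8 = 40
  #3: 2 × 8 = 16
  #4: 2 × 9 = 18
  #5: 10 × 3 = 30
  #6: 9 × 8 = 72
  #7: 5 × 4 = 20
  #8: 8 × 8 = 64
Highest criticality is 72 → #6.

#6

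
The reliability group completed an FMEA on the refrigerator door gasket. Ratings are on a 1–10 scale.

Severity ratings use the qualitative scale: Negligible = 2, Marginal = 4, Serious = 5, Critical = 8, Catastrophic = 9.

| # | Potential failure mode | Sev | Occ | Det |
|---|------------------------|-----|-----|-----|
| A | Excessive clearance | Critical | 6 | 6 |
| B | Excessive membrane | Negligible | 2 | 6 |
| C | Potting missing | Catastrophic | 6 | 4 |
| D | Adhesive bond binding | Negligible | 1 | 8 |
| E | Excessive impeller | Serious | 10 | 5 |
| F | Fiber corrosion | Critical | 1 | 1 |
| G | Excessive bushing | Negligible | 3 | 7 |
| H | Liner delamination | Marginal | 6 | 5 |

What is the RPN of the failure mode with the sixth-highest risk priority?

RPN = Severity × Occurrence × Detection:
  A: 8 × 6 × 6 = 288
  B: 2 × 2 × 6 = 24
  C: 9 × 6 × 4 = 216
  D: 2 × 1 × 8 = 16
  E: 5 × 10 × 5 = 250
  F: 8 × 1 × 1 = 8
  G: 2 × 3 × 7 = 42
  H: 4 × 6 × 5 = 120
Sorted descending: 288, 250, 216, 120, 42, 24, 16, 8.
The sixth-highest RPN is 24 (B).

24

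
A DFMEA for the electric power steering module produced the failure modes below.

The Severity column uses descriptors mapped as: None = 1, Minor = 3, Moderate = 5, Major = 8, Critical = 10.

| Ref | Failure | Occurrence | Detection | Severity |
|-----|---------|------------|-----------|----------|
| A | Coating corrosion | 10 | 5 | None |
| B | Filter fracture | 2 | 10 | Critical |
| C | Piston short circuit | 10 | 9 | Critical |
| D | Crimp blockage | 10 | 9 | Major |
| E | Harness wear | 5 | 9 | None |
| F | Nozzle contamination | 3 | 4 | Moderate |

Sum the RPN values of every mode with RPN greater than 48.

1930

RPN = Severity × Occurrence × Detection:
  A: 1 × 10 × 5 = 50
  B: 10 × 2 × 10 = 200
  C: 10 × 10 × 9 = 900
  D: 8 × 10 × 9 = 720
  E: 1 × 5 × 9 = 45
  F: 5 × 3 × 4 = 60
RPN > 48: A (50), B (200), C (900), D (720), F (60).
Sum: 50 + 200 + 900 + 720 + 60 = 1930.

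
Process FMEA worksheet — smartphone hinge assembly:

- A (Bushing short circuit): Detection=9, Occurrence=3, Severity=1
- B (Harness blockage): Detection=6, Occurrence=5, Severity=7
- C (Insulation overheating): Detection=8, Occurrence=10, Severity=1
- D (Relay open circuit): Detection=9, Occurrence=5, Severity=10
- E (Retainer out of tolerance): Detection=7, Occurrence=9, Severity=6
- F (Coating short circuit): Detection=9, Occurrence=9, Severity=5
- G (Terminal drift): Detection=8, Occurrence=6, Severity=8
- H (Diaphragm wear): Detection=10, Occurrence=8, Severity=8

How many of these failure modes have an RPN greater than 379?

4

RPN = Severity × Occurrence × Detection:
  A: 1 × 3 × 9 = 27
  B: 7 × 5 × 6 = 210
  C: 1 × 10 × 8 = 80
  D: 10 × 5 × 9 = 450
  E: 6 × 9 × 7 = 378
  F: 5 × 9 × 9 = 405
  G: 8 × 6 × 8 = 384
  H: 8 × 8 × 10 = 640
Modes with RPN > 379: D (450), F (405), G (384), H (640) → 4.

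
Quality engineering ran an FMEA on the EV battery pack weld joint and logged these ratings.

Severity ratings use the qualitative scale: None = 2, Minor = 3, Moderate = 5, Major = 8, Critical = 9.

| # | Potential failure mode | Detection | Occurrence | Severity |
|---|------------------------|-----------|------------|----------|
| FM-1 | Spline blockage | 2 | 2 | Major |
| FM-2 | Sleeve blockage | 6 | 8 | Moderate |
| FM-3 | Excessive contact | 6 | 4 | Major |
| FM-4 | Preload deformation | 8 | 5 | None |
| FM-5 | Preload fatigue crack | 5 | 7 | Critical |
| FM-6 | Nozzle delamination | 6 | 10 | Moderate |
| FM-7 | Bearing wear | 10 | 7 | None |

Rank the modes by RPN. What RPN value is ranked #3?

RPN = Severity × Occurrence × Detection:
  FM-1: 8 × 2 × 2 = 32
  FM-2: 5 × 8 × 6 = 240
  FM-3: 8 × 4 × 6 = 192
  FM-4: 2 × 5 × 8 = 80
  FM-5: 9 × 7 × 5 = 315
  FM-6: 5 × 10 × 6 = 300
  FM-7: 2 × 7 × 10 = 140
Sorted descending: 315, 300, 240, 192, 140, 80, 32.
The third-highest RPN is 240 (FM-2).

240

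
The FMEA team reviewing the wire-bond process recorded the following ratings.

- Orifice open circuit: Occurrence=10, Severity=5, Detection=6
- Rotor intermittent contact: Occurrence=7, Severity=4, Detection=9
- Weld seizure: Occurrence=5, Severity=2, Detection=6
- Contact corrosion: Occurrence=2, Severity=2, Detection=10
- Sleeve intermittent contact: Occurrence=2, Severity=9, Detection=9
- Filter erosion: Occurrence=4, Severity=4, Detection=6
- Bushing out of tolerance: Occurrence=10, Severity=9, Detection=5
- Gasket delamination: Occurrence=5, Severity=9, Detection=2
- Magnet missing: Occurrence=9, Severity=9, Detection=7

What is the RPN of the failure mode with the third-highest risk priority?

RPN = Severity × Occurrence × Detection:
  Orifice open circuit: 5 × 10 × 6 = 300
  Rotor intermittent contact: 4 × 7 × 9 = 252
  Weld seizure: 2 × 5 × 6 = 60
  Contact corrosion: 2 × 2 × 10 = 40
  Sleeve intermittent contact: 9 × 2 × 9 = 162
  Filter erosion: 4 × 4 × 6 = 96
  Bushing out of tolerance: 9 × 10 × 5 = 450
  Gasket delamination: 9 × 5 × 2 = 90
  Magnet missing: 9 × 9 × 7 = 567
Sorted descending: 567, 450, 300, 252, 162, 96, 90, 60, 40.
The third-highest RPN is 300 (Orifice open circuit).

300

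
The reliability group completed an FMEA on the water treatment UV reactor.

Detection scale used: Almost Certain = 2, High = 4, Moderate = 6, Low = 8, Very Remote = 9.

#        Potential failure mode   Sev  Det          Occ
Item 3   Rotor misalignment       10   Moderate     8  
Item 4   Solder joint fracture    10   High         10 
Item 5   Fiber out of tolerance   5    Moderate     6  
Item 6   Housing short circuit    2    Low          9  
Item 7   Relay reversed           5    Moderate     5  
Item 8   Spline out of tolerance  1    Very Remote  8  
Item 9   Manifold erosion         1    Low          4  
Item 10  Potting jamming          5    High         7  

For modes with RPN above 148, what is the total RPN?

1210

RPN = Severity × Occurrence × Detection:
  Item 3: 10 × 8 × 6 = 480
  Item 4: 10 × 10 × 4 = 400
  Item 5: 5 × 6 × 6 = 180
  Item 6: 2 × 9 × 8 = 144
  Item 7: 5 × 5 × 6 = 150
  Item 8: 1 × 8 × 9 = 72
  Item 9: 1 × 4 × 8 = 32
  Item 10: 5 × 7 × 4 = 140
RPN > 148: Item 3 (480), Item 4 (400), Item 5 (180), Item 7 (150).
Sum: 480 + 400 + 180 + 150 = 1210.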